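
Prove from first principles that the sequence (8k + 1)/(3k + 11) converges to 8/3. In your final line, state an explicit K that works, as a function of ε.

Fix ε > 0. For k ≥ 1, |(8k + 1)/(3k + 11) − (8/3)| = |-85|/(3(3k + 11)) = 85/(3(3k + 11)).
Since 3k + 11 ≥ 3k for k ≥ 1, this is ≤ 85/(3·3k) = (85/9)/k.
So |(8k + 1)/(3k + 11) − (8/3)| < ε whenever k > (85/9)/ε.
Take K = (85/9)/ε. If k > K then |(8k + 1)/(3k + 11) − (8/3)| ≤ (85/9)/k < ε.

K = (85/9)/ε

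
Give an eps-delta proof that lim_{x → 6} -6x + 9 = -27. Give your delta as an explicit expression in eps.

delta = eps/6

Fix eps > 0. We need delta > 0 so that 0 < |x − 6| < delta implies |(-6x + 9) + 27| < eps.
Since (-6x + 9) + 27 = -6(x − 6), we have |(-6x + 9) + 27| = 6|x − 6|.
So 6|x − 6| < eps exactly when |x − 6| < eps/6.
Choosing delta = eps/6 gives |(-6x + 9) + 27| = 6|x − 6| < eps whenever |x − 6| < delta.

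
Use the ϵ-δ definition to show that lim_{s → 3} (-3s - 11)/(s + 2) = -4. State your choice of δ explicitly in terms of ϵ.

δ = min(5/2, (5/2)ϵ)

Fix ϵ > 0. We want δ > 0 with 0 < |s − 3| < δ ⇒ |(-3s - 11)/(s + 2) + 4| < ϵ.
Combining over a common denominator, (-3s - 11)/(s + 2) + 4 = [(-3s - 11)·5 − (-20)·(s + 2)] / [5·(s + 2)] = 5(s − 3) / (5(s + 2)).
So |(-3s - 11)/(s + 2) + 4| = 5|s − 3| / (5·|s + 2|).
Require δ ≤ 5/2, so |s + 2| ≥ |5| − |s − 3| > 5 − 5/2 = 5/2.
Hence |(-3s - 11)/(s + 2) + 4| < 5|s − 3|/(5·(5/2)) = (2/5)|s − 3|, which is < ϵ once |s − 3| < (5/2)ϵ.
Take δ = min(5/2, (5/2)ϵ). Then 0 < |s − 3| < δ forces both bounds, so |(-3s - 11)/(s + 2) + 4| < ϵ.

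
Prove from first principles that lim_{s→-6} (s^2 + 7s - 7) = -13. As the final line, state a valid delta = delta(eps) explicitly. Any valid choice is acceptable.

delta = min(1, eps/8)

Suppose eps > 0. We want delta > 0 such that 0 < |s + 6| < delta implies |(s^2 + 7s - 7) + 13| < eps.
(s^2 + 7s - 7) + 13 = s^2 + 7s + 6 = (s + 6)(s + 1).
So |(s^2 + 7s - 7) + 13| = |s + 6|·|s + 1|.
Assume first that |s + 6| < 1, so |s| < 7. Then |s + 1| ≤ 7 + 1 = 8.
Hence |(s^2 + 7s - 7) + 13| ≤ 8|s + 6| < eps provided |s + 6| < eps/8.
Choosing delta = min(1, eps/8) ensures both conditions, hence |(s^2 + 7s - 7) + 13| < eps.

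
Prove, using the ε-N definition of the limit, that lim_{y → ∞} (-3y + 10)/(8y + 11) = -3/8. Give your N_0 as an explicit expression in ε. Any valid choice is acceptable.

N_0 = (113/64)/ε

Fix ε > 0. We seek N_0 > 0 such that y > N_0 implies |(-3y + 10)/(8y + 11) + 3/8| < ε.
(-3y + 10)/(8y + 11) + 3/8 = (8(-3y + 10) − (-3)(8y + 11)) / (8(8y + 11)) = 113/(8(8y + 11)).
For y > 0 we have 8y + 11 > 8y, so |(-3y + 10)/(8y + 11) + 3/8| = 113/(8(8y + 11)) < 113/(8·8y) = (113/64)/y.
Thus |(-3y + 10)/(8y + 11) + 3/8| < ε whenever y > (113/64)/ε.
Take N_0 = (113/64)/ε. If y > N_0 then |(-3y + 10)/(8y + 11) + 3/8| < (113/64)/y < ε.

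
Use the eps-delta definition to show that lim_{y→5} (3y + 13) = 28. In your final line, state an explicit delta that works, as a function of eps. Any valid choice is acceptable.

Let eps > 0 be given. We need delta > 0 so that 0 < |y − 5| < delta implies |(3y + 13) − 28| < eps.
Since (3y + 13) − 28 = 3(y − 5), we have |(3y + 13) − 28| = 3|y − 5|.
Thus it suffices that |y − 5| < eps/3.
Choosing delta = eps/3 gives |(3y + 13) − 28| = 3|y − 5| < eps whenever |y − 5| < delta.

delta = eps/3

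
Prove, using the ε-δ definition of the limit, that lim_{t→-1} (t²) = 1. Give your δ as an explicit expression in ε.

δ = min(1, ε/3)

Fix ε > 0. We seek δ > 0 with 0 < |t + 1| < δ ⇒ |t² − 1| < ε.
Factor: t² − 1 = (t + 1)(t - 1), so |t² − 1| = |t + 1|·|t - 1|.
Restrict δ ≤ 1. Then |t + 1| < 1 gives |t| < 2, so by the triangle inequality |t - 1| ≤ 2 + 1 = 3.
Hence |t² − 1| ≤ 3|t + 1|, which is < ε once |t + 1| < ε/3.
Take δ = min(1, ε/3). If 0 < |t + 1| < δ then both bounds hold and |t² − 1| ≤ 3|t + 1| < 3·(ε/3) = ε.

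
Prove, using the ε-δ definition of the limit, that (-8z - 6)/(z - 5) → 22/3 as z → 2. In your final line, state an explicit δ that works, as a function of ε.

δ = min(3/2, (9/92)ε)

Fix ε > 0. We want δ > 0 with 0 < |z − 2| < δ ⇒ |(-8z - 6)/(z - 5) − (22/3)| < ε.
Combining over a common denominator, (-8z - 6)/(z - 5) − (22/3) = [(-8z - 6)·(-3) − (-22)·(z - 5)] / [(-3)·(z - 5)] = 46(z − 2) / ((-3)(z - 5)).
So |(-8z - 6)/(z - 5) − (22/3)| = 46|z − 2| / (3·|z − 5|).
Require δ ≤ 3/2, so |z − 5| ≥ |-3| − |z − 2| > 3 − 3/2 = 3/2.
Hence |(-8z - 6)/(z - 5) − (22/3)| < 46|z − 2|/(3·(3/2)) = (92/9)|z − 2|, which is < ε once |z − 2| < (9/92)ε.
Take δ = min(3/2, (9/92)ε). Then 0 < |z − 2| < δ forces both bounds, so |(-8z - 6)/(z - 5) − (22/3)| < ε.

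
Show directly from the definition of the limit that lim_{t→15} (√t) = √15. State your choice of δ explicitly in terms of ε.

δ = min(15, √15·ε)

Suppose ε > 0. We want δ > 0 such that 0 < |t − 15| < δ implies |√t − √15| < ε.
Multiplying by the conjugate, |√t − √15| = |t − 15|/(√t + √15).
Restrict δ ≤ 15 so that |t − 15| < 15 forces t > 0, and then √t + √15 > √15.
Hence |√t − √15| < |t − 15|/√15, which is < ε once |t − 15| < √15·ε.
Take δ = min(15, √15·ε). If 0 < |t − 15| < δ then t > 0 and |√t − √15| < |t − 15|/√15 < ε.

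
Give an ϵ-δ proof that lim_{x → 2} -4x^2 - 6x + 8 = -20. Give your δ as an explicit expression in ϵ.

δ = min(2, ϵ/30)

Let ϵ > 0. We want δ > 0 such that 0 < |x − 2| < δ implies |(-4x^2 - 6x + 8) + 20| < ϵ.
(-4x^2 - 6x + 8) + 20 = -4x^2 - 6x + 28 = (x − 2)(-4x - 14).
So |(-4x^2 - 6x + 8) + 20| = |x − 2|·|-4x - 14|.
Assume first that |x − 2| < 2, so |x| < 4. Then |-4x - 14| ≤ 4·4 + 14 = 30.
Hence |(-4x^2 - 6x + 8) + 20| ≤ 30|x − 2| < ϵ provided |x − 2| < ϵ/30.
Choosing δ = min(2, ϵ/30) ensures both conditions, hence |(-4x^2 - 6x + 8) + 20| < ϵ.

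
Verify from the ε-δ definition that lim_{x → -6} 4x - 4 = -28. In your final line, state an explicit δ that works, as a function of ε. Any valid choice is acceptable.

δ = ε/4

Suppose ε > 0. We need δ > 0 so that 0 < |x + 6| < δ implies |(4x - 4) + 28| < ε.
Since (4x - 4) + 28 = 4(x + 6), we have |(4x - 4) + 28| = 4|x + 6|.
So 4|x + 6| < ε exactly when |x + 6| < ε/4.
Choosing δ = ε/4 gives |(4x - 4) + 28| = 4|x + 6| < ε whenever |x + 6| < δ.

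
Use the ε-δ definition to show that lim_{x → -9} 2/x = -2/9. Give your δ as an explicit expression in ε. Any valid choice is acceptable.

Let ε > 0 be given. We seek δ > 0 such that 0 < |x + 9| < δ implies |2/x + 2/9| < ε.
|2/x + 2/9| = 2·|-9 − x|/(9·|x|) = 2|x + 9|/(9|x|).
Require δ ≤ 9/2 so that |x| > 9 − 9/2 = 9/2, hence 9|x| > 81/2.
Then |2/x + 2/9| < 2|x + 9|/(81/2), which is < ε when |x + 9| < (81/4)ε.
Take δ = min(9/2, (81/4)ε). Then 0 < |x + 9| < δ gives both |x + 9| < 9/2 and |x + 9| < (81/4)ε, so |2/x + 2/9| < ε.

δ = min(9/2, (81/4)ε)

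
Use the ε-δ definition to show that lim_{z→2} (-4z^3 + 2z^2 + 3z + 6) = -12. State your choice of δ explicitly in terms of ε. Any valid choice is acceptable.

Let ε > 0 be given. We want δ > 0 such that 0 < |z − 2| < δ implies |(-4z^3 + 2z^2 + 3z + 6) + 12| < ε.
(-4z^3 + 2z^2 + 3z + 6) + 12 = -4z^3 + 2z^2 + 3z + 18 = (z − 2)(-4z^2 - 6z - 9).
So |(-4z^3 + 2z^2 + 3z + 6) + 12| = |z − 2|·|-4z^2 - 6z - 9|.
Require δ ≤ 1. Then |z − 2| < 1 gives |z| < 3, and by the triangle inequality |-4z^2 - 6z - 9| ≤ 4·3^2 + 6·3 + 9 = 63.
Hence |(-4z^3 + 2z^2 + 3z + 6) + 12| ≤ 63|z − 2| < ε provided |z − 2| < ε/63.
Take δ = min(1, ε/63). Then 0 < |z − 2| < δ gives both |z − 2| < 1 and |z − 2| < ε/63, so |(-4z^3 + 2z^2 + 3z + 6) + 12| < ε.

δ = min(1, ε/63)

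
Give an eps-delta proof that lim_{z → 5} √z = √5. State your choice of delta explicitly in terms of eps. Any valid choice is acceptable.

Suppose eps > 0. We want delta > 0 such that 0 < |z − 5| < delta implies |√z − √5| < eps.
Rationalise: √z − √5 = (z − 5)/(√z + √5), so |√z − √5| = |z − 5|/(√z + √5).
Restrict delta ≤ 5 so that |z − 5| < 5 forces z > 0, and then √z + √5 > √5.
Hence |√z − √5| < |z − 5|/√5, which is < eps once |z − 5| < √5·eps.
Take delta = min(5, √5·eps). If 0 < |z − 5| < delta then z > 0 and |√z − √5| < |z − 5|/√5 < eps.

delta = min(5, √5·eps)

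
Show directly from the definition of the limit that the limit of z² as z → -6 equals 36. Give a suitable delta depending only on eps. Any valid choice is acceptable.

delta = min(2, eps/14)

Let eps > 0. We seek delta > 0 with 0 < |z + 6| < delta ⇒ |z² − 36| < eps.
Factor: z² − 36 = (z + 6)(z - 6), so |z² − 36| = |z + 6|·|z - 6|.
Impose delta ≤ 2 so that |z| < 8; then |z - 6| ≤ 14.
Hence |z² − 36| ≤ 14|z + 6|, which is < eps once |z + 6| < eps/14.
Take delta = min(2, eps/14). If 0 < |z + 6| < delta then both bounds hold and |z² − 36| ≤ 14|z + 6| < 14·(eps/14) = eps.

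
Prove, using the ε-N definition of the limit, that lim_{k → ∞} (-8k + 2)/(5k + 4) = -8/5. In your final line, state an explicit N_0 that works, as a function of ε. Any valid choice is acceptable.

N_0 = (42/25)/ε

Fix ε > 0. For k ≥ 1, |(-8k + 2)/(5k + 4) + 8/5| = |42|/(5(5k + 4)) = 42/(5(5k + 4)).
Since 5k + 4 ≥ 5k for k ≥ 1, this is ≤ 42/(5·5k) = (42/25)/k.
So |(-8k + 2)/(5k + 4) + 8/5| < ε whenever k > (42/25)/ε.
Take N_0 = (42/25)/ε. If k > N_0 then |(-8k + 2)/(5k + 4) + 8/5| ≤ (42/25)/k < ε.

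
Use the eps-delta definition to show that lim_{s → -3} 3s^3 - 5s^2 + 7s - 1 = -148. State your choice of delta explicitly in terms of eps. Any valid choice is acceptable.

Suppose eps > 0. We want delta > 0 such that 0 < |s + 3| < delta implies |(3s^3 - 5s^2 + 7s - 1) + 148| < eps.
(3s^3 - 5s^2 + 7s - 1) + 148 = 3s^3 - 5s^2 + 7s + 147 = (s + 3)(3s^2 - 14s + 49).
So |(3s^3 - 5s^2 + 7s - 1) + 148| = |s + 3|·|3s^2 - 14s + 49|.
Assume first that |s + 3| < 2, so |s| < 5. Then |3s^2 - 14s + 49| ≤ 3·5^2 + 14·5 + 49 = 194.
Hence |(3s^3 - 5s^2 + 7s - 1) + 148| ≤ 194|s + 3| < eps provided |s + 3| < eps/194.
Choosing delta = min(2, eps/194) ensures both conditions, hence |(3s^3 - 5s^2 + 7s - 1) + 148| < eps.

delta = min(2, eps/194)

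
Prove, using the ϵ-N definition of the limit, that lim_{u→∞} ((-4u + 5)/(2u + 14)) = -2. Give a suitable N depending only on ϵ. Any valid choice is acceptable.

Suppose ϵ > 0. We seek N > 0 such that u > N implies |(-4u + 5)/(2u + 14) + 2| < ϵ.
(-4u + 5)/(2u + 14) + 2 = (2(-4u + 5) − (-4)(2u + 14)) / (2(2u + 14)) = 66/(2(2u + 14)).
For u > 0 we have 2u + 14 > 2u, so |(-4u + 5)/(2u + 14) + 2| = 66/(2(2u + 14)) < 66/(2·2u) = (33/2)/u.
Thus |(-4u + 5)/(2u + 14) + 2| < ϵ whenever u > (33/2)/ϵ.
Take N = (33/2)/ϵ. If u > N then |(-4u + 5)/(2u + 14) + 2| < (33/2)/u < ϵ.

N = (33/2)/ϵ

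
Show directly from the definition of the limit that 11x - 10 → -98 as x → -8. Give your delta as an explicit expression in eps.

delta = eps/11

Let eps > 0 be given. We need delta > 0 so that 0 < |x + 8| < delta implies |(11x - 10) + 98| < eps.
Since (11x - 10) + 98 = 11(x + 8), we have |(11x - 10) + 98| = 11|x + 8|.
So 11|x + 8| < eps exactly when |x + 8| < eps/11.
Choosing delta = eps/11 gives |(11x - 10) + 98| = 11|x + 8| < eps whenever |x + 8| < delta.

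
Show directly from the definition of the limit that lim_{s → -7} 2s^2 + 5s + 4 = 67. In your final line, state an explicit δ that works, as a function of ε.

Let ε > 0. We want δ > 0 such that 0 < |s + 7| < δ implies |(2s^2 + 5s + 4) − 67| < ε.
(2s^2 + 5s + 4) − 67 = 2s^2 + 5s - 63 = (s + 7)(2s - 9).
So |(2s^2 + 5s + 4) − 67| = |s + 7|·|2s - 9|.
Require δ ≤ 1. Then |s + 7| < 1 gives |s| < 8, and by the triangle inequality |2s - 9| ≤ 2·8 + 9 = 25.
Hence |(2s^2 + 5s + 4) − 67| ≤ 25|s + 7| < ε provided |s + 7| < ε/25.
Choosing δ = min(1, ε/25) ensures both conditions, hence |(2s^2 + 5s + 4) − 67| < ε.

δ = min(1, ε/25)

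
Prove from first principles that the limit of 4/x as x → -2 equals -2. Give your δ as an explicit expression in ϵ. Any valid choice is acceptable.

δ = min(1, (1/2)ϵ)

Suppose ϵ > 0. We seek δ > 0 such that 0 < |x + 2| < δ implies |4/x + 2| < ϵ.
|4/x + 2| = 4·|-2 − x|/(2·|x|) = 4|x + 2|/(2|x|).
Require δ ≤ 1 so that |x| > 2 − 1 = 1, hence 2|x| > 2.
Then |4/x + 2| < 4|x + 2|/2, which is < ϵ when |x + 2| < (1/2)ϵ.
Take δ = min(1, (1/2)ϵ). Then 0 < |x + 2| < δ gives both |x + 2| < 1 and |x + 2| < (1/2)ϵ, so |4/x + 2| < ϵ.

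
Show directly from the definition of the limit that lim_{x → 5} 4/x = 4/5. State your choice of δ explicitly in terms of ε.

δ = min(5/2, (25/8)ε)

Suppose ε > 0. We seek δ > 0 such that 0 < |x − 5| < δ implies |4/x − (4/5)| < ε.
|4/x − (4/5)| = 4·|5 − x|/(5·|x|) = 4|x − 5|/(5|x|).
Require δ ≤ 5/2 so that |x| > 5 − 5/2 = 5/2, hence 5|x| > 25/2.
Then |4/x − (4/5)| < 4|x − 5|/(25/2), which is < ε when |x − 5| < (25/8)ε.
Take δ = min(5/2, (25/8)ε). Then 0 < |x − 5| < δ gives both |x − 5| < 5/2 and |x − 5| < (25/8)ε, so |4/x − (4/5)| < ε.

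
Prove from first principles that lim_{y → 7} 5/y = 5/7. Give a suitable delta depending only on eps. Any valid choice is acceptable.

Fix eps > 0. We seek delta > 0 such that 0 < |y − 7| < delta implies |5/y − (5/7)| < eps.
|5/y − (5/7)| = 5·|7 − y|/(7·|y|) = 5|y − 7|/(7|y|).
Require delta ≤ 7/2 so that |y| > 7 − 7/2 = 7/2, hence 7|y| > 49/2.
Then |5/y − (5/7)| < 5|y − 7|/(49/2), which is < eps when |y − 7| < (49/10)eps.
Take delta = min(7/2, (49/10)eps). Then 0 < |y − 7| < delta gives both |y − 7| < 7/2 and |y − 7| < (49/10)eps, so |5/y − (5/7)| < eps.

delta = min(7/2, (49/10)eps)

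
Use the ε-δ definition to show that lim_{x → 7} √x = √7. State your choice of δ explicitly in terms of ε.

Let ε > 0 be given. We want δ > 0 such that 0 < |x − 7| < δ implies |√x − √7| < ε.
Rationalise: √x − √7 = (x − 7)/(√x + √7), so |√x − √7| = |x − 7|/(√x + √7).
Restrict δ ≤ 7 so that |x − 7| < 7 forces x > 0, and then √x + √7 > √7.
Hence |√x − √7| < |x − 7|/√7, which is < ε once |x − 7| < √7·ε.
Take δ = min(7, √7·ε). If 0 < |x − 7| < δ then x > 0 and |√x − √7| < |x − 7|/√7 < ε.

δ = min(7, √7·ε)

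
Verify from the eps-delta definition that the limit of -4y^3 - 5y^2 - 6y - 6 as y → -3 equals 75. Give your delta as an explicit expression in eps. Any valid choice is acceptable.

Let eps > 0. We want delta > 0 such that 0 < |y + 3| < delta implies |(-4y^3 - 5y^2 - 6y - 6) − 75| < eps.
(-4y^3 - 5y^2 - 6y - 6) − 75 = -4y^3 - 5y^2 - 6y - 81 = (y + 3)(-4y^2 + 7y - 27).
So |(-4y^3 - 5y^2 - 6y - 6) − 75| = |y + 3|·|-4y^2 + 7y - 27|.
Require delta ≤ 1. Then |y + 3| < 1 gives |y| < 4, and by the triangle inequality |-4y^2 + 7y - 27| ≤ 4·4^2 + 7·4 + 27 = 119.
Hence |(-4y^3 - 5y^2 - 6y - 6) − 75| ≤ 119|y + 3| < eps provided |y + 3| < eps/119.
Take delta = min(1, eps/119). Then 0 < |y + 3| < delta gives both |y + 3| < 1 and |y + 3| < eps/119, so |(-4y^3 - 5y^2 - 6y - 6) − 75| < eps.

delta = min(1, eps/119)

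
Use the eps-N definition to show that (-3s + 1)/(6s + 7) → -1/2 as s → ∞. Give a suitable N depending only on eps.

Suppose eps > 0. We seek N > 0 such that s > N implies |(-3s + 1)/(6s + 7) + 1/2| < eps.
(-3s + 1)/(6s + 7) + 1/2 = (6(-3s + 1) − (-3)(6s + 7)) / (6(6s + 7)) = 27/(6(6s + 7)).
For s > 0 we have 6s + 7 > 6s, so |(-3s + 1)/(6s + 7) + 1/2| = 27/(6(6s + 7)) < 27/(6·6s) = (3/4)/s.
Thus |(-3s + 1)/(6s + 7) + 1/2| < eps whenever s > (3/4)/eps.
Take N = (3/4)/eps. If s > N then |(-3s + 1)/(6s + 7) + 1/2| < (3/4)/s < eps.

N = (3/4)/eps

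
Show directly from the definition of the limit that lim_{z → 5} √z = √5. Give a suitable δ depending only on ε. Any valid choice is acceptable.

δ = min(5, √5·ε)

Fix ε > 0. We want δ > 0 such that 0 < |z − 5| < δ implies |√z − √5| < ε.
Rationalise: √z − √5 = (z − 5)/(√z + √5), so |√z − √5| = |z − 5|/(√z + √5).
Restrict δ ≤ 5 so that |z − 5| < 5 forces z > 0, and then √z + √5 > √5.
Hence |√z − √5| < |z − 5|/√5, which is < ε once |z − 5| < √5·ε.
Take δ = min(5, √5·ε). If 0 < |z − 5| < δ then z > 0 and |√z − √5| < |z − 5|/√5 < ε.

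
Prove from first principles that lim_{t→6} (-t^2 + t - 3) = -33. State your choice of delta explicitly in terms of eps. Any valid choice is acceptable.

delta = min(1, eps/12)

Suppose eps > 0. We want delta > 0 such that 0 < |t − 6| < delta implies |(-t^2 + t - 3) + 33| < eps.
(-t^2 + t - 3) + 33 = -t^2 + t + 30 = (t − 6)(-t - 5).
So |(-t^2 + t - 3) + 33| = |t − 6|·|-t - 5|.
Require delta ≤ 1. Then |t − 6| < 1 gives |t| < 7, and by the triangle inequality |-t - 5| ≤ 7 + 5 = 12.
Hence |(-t^2 + t - 3) + 33| ≤ 12|t − 6| < eps provided |t − 6| < eps/12.
Choosing delta = min(1, eps/12) ensures both conditions, hence |(-t^2 + t - 3) + 33| < eps.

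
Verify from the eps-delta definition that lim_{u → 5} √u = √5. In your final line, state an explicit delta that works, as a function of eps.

delta = min(5, √5·eps)

Suppose eps > 0. We want delta > 0 such that 0 < |u − 5| < delta implies |√u − √5| < eps.
Multiplying by the conjugate, |√u − √5| = |u − 5|/(√u + √5).
Restrict delta ≤ 5 so that |u − 5| < 5 forces u > 0, and then √u + √5 > √5.
Hence |√u − √5| < |u − 5|/√5, which is < eps once |u − 5| < √5·eps.
Take delta = min(5, √5·eps). If 0 < |u − 5| < delta then u > 0 and |√u − √5| < |u − 5|/√5 < eps.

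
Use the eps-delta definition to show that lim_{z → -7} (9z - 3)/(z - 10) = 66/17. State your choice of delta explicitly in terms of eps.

Fix eps > 0. We want delta > 0 with 0 < |z + 7| < delta ⇒ |(9z - 3)/(z - 10) − (66/17)| < eps.
Combining over a common denominator, (9z - 3)/(z - 10) − (66/17) = [(9z - 3)·(-17) − (-66)·(z - 10)] / [(-17)·(z - 10)] = -87(z + 7) / ((-17)(z - 10)).
So |(9z - 3)/(z - 10) − (66/17)| = 87|z + 7| / (17·|z − 10|).
Restrict delta ≤ 17/2. Then |z + 7| < 17/2 gives |z − 10| = |(z + 7) + (-17)| ≥ 17 − 17/2 = 17/2.
Hence |(9z - 3)/(z - 10) − (66/17)| < 87|z + 7|/(17·(17/2)) = (174/289)|z + 7|, which is < eps once |z + 7| < (289/174)eps.
Take delta = min(17/2, (289/174)eps). Then 0 < |z + 7| < delta forces both bounds, so |(9z - 3)/(z - 10) − (66/17)| < eps.

delta = min(17/2, (289/174)eps)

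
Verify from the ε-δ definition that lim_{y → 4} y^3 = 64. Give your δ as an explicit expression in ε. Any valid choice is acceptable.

Fix ε > 0. We seek δ > 0 with 0 < |y − 4| < δ ⇒ |y^3 − 64| < ε.
Factor: y^3 − 64 = (y − 4)(y^2 + 4y + 16), so |y^3 − 64| = |y − 4|·|y^2 + 4y + 16|.
Restrict δ ≤ 1. Then |y − 4| < 1 gives |y| < 5, so by the triangle inequality |y^2 + 4y + 16| ≤ 5^2 + 4·5 + 16 = 61.
Hence |y^3 − 64| ≤ 61|y − 4|, which is < ε once |y − 4| < ε/61.
Take δ = min(1, ε/61). If 0 < |y − 4| < δ then both bounds hold and |y^3 − 64| ≤ 61|y − 4| < 61·(ε/61) = ε.

δ = min(1, ε/61)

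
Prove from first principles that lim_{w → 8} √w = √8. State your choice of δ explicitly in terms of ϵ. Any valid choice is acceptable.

δ = min(8, √8·ϵ)

Fix ϵ > 0. We want δ > 0 such that 0 < |w − 8| < δ implies |√w − √8| < ϵ.
Rationalise: √w − √8 = (w − 8)/(√w + √8), so |√w − √8| = |w − 8|/(√w + √8).
Restrict δ ≤ 8 so that |w − 8| < 8 forces w > 0, and then √w + √8 > √8.
Hence |√w − √8| < |w − 8|/√8, which is < ϵ once |w − 8| < √8·ϵ.
Take δ = min(8, √8·ϵ). If 0 < |w − 8| < δ then w > 0 and |√w − √8| < |w − 8|/√8 < ϵ.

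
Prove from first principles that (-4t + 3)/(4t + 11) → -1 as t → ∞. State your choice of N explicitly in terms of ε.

N = (7/2)/ε

Let ε > 0 be given. We seek N > 0 such that t > N implies |(-4t + 3)/(4t + 11) + 1| < ε.
(-4t + 3)/(4t + 11) + 1 = (4(-4t + 3) − (-4)(4t + 11)) / (4(4t + 11)) = 56/(4(4t + 11)).
For t > 0 we have 4t + 11 > 4t, so |(-4t + 3)/(4t + 11) + 1| = 56/(4(4t + 11)) < 56/(4·4t) = (7/2)/t.
Thus |(-4t + 3)/(4t + 11) + 1| < ε whenever t > (7/2)/ε.
Take N = (7/2)/ε. If t > N then |(-4t + 3)/(4t + 11) + 1| < (7/2)/t < ε.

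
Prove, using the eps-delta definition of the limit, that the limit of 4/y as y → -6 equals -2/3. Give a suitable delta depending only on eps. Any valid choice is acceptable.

Let eps > 0 be given. We seek delta > 0 such that 0 < |y + 6| < delta implies |4/y + 2/3| < eps.
|4/y + 2/3| = 4·|-6 − y|/(6·|y|) = 4|y + 6|/(6|y|).
Restrict delta ≤ 3. Then |y + 6| < 3 gives |y| > 3, so 6|y| > 18.
Then |4/y + 2/3| < 4|y + 6|/18, which is < eps when |y + 6| < (9/2)eps.
Take delta = min(3, (9/2)eps). Then 0 < |y + 6| < delta gives both |y + 6| < 3 and |y + 6| < (9/2)eps, so |4/y + 2/3| < eps.

delta = min(3, (9/2)eps)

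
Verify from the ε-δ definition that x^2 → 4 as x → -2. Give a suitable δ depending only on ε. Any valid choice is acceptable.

Suppose ε > 0. We seek δ > 0 with 0 < |x + 2| < δ ⇒ |x^2 − 4| < ε.
Factor: x^2 − 4 = (x + 2)(x - 2), so |x^2 − 4| = |x + 2|·|x - 2|.
Restrict δ ≤ 1. Then |x + 2| < 1 gives |x| < 3, so by the triangle inequality |x - 2| ≤ 3 + 2 = 5.
Hence |x^2 − 4| ≤ 5|x + 2|, which is < ε once |x + 2| < ε/5.
Take δ = min(1, ε/5). If 0 < |x + 2| < δ then both bounds hold and |x^2 − 4| ≤ 5|x + 2| < 5·(ε/5) = ε.

δ = min(1, ε/5)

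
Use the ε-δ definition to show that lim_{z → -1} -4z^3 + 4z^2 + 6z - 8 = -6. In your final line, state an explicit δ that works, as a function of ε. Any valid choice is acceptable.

δ = min(1, ε/34)

Let ε > 0. We want δ > 0 such that 0 < |z + 1| < δ implies |(-4z^3 + 4z^2 + 6z - 8) + 6| < ε.
(-4z^3 + 4z^2 + 6z - 8) + 6 = -4z^3 + 4z^2 + 6z - 2 = (z + 1)(-4z^2 + 8z - 2).
So |(-4z^3 + 4z^2 + 6z - 8) + 6| = |z + 1|·|-4z^2 + 8z - 2|.
Require δ ≤ 1. Then |z + 1| < 1 gives |z| < 2, and by the triangle inequality |-4z^2 + 8z - 2| ≤ 4·2^2 + 8·2 + 2 = 34.
Hence |(-4z^3 + 4z^2 + 6z - 8) + 6| ≤ 34|z + 1| < ε provided |z + 1| < ε/34.
Take δ = min(1, ε/34). Then 0 < |z + 1| < δ gives both |z + 1| < 1 and |z + 1| < ε/34, so |(-4z^3 + 4z^2 + 6z - 8) + 6| < ε.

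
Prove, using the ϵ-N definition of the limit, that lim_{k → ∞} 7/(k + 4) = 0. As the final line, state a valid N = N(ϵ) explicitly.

Suppose ϵ > 0. For k ≥ 1, |7/(k + 4) − 0| = 7/(k + 4) ≤ 7/k.
We need 7/k < ϵ, i.e. k > 7/ϵ.
Take N = 7/ϵ. If k > N then |7/(k + 4)| ≤ 7/k < ϵ.

N = 7/ϵ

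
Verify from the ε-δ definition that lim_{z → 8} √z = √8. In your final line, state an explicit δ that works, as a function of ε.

δ = min(8, √8·ε)

Fix ε > 0. We want δ > 0 such that 0 < |z − 8| < δ implies |√z − √8| < ε.
Rationalise: √z − √8 = (z − 8)/(√z + √8), so |√z − √8| = |z − 8|/(√z + √8).
Restrict δ ≤ 8 so that |z − 8| < 8 forces z > 0, and then √z + √8 > √8.
Hence |√z − √8| < |z − 8|/√8, which is < ε once |z − 8| < √8·ε.
Take δ = min(8, √8·ε). If 0 < |z − 8| < δ then z > 0 and |√z − √8| < |z − 8|/√8 < ε.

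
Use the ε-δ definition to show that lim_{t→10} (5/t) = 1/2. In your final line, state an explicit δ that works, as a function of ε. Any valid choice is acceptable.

Let ε > 0. We seek δ > 0 such that 0 < |t − 10| < δ implies |5/t − (1/2)| < ε.
|5/t − (1/2)| = 5·|10 − t|/(10·|t|) = 5|t − 10|/(10|t|).
Require δ ≤ 5 so that |t| > 10 − 5 = 5, hence 10|t| > 50.
Then |5/t − (1/2)| < 5|t − 10|/50, which is < ε when |t − 10| < 10ε.
Take δ = min(5, 10ε). Then 0 < |t − 10| < δ gives both |t − 10| < 5 and |t − 10| < 10ε, so |5/t − (1/2)| < ε.

δ = min(5, 10ε)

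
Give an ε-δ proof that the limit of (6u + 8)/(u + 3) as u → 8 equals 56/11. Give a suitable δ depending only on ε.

δ = min(11/2, (121/20)ε)

Fix ε > 0. We want δ > 0 with 0 < |u − 8| < δ ⇒ |(6u + 8)/(u + 3) − (56/11)| < ε.
Combining over a common denominator, (6u + 8)/(u + 3) − (56/11) = [(6u + 8)·11 − 56·(u + 3)] / [11·(u + 3)] = 10(u − 8) / (11(u + 3)).
So |(6u + 8)/(u + 3) − (56/11)| = 10|u − 8| / (11·|u + 3|).
Require δ ≤ 11/2, so |u + 3| ≥ |11| − |u − 8| > 11 − 11/2 = 11/2.
Hence |(6u + 8)/(u + 3) − (56/11)| < 10|u − 8|/(11·(11/2)) = (20/121)|u − 8|, which is < ε once |u − 8| < (121/20)ε.
Take δ = min(11/2, (121/20)ε). Then 0 < |u − 8| < δ forces both bounds, so |(6u + 8)/(u + 3) − (56/11)| < ε.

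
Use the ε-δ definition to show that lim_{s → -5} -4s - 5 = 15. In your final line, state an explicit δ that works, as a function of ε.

δ = ε/4

Fix ε > 0. We need δ > 0 so that 0 < |s + 5| < δ implies |(-4s - 5) − 15| < ε.
|(-4s - 5) − 15| = |-4s - 20| = 4|s + 5|.
Thus it suffices that |s + 5| < ε/4.
Choosing δ = ε/4 gives |(-4s - 5) − 15| = 4|s + 5| < ε whenever |s + 5| < δ.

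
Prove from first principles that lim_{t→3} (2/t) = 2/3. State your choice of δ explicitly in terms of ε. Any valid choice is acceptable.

δ = min(3/2, (9/4)ε)

Suppose ε > 0. We seek δ > 0 such that 0 < |t − 3| < δ implies |2/t − (2/3)| < ε.
|2/t − (2/3)| = 2·|3 − t|/(3·|t|) = 2|t − 3|/(3|t|).
Restrict δ ≤ 3/2. Then |t − 3| < 3/2 gives |t| > 3/2, so 3|t| > 9/2.
Then |2/t − (2/3)| < 2|t − 3|/(9/2), which is < ε when |t − 3| < (9/4)ε.
Take δ = min(3/2, (9/4)ε). Then 0 < |t − 3| < δ gives both |t − 3| < 3/2 and |t − 3| < (9/4)ε, so |2/t − (2/3)| < ε.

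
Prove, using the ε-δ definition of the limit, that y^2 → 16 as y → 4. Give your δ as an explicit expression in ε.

Let ε > 0 be given. We seek δ > 0 with 0 < |y − 4| < δ ⇒ |y^2 − 16| < ε.
Factor: y^2 − 16 = (y − 4)(y + 4), so |y^2 − 16| = |y − 4|·|y + 4|.
Impose δ ≤ 1 so that |y| < 5; then |y + 4| ≤ 9.
Hence |y^2 − 16| ≤ 9|y − 4|, which is < ε once |y − 4| < ε/9.
Take δ = min(1, ε/9). If 0 < |y − 4| < δ then both bounds hold and |y^2 − 16| ≤ 9|y − 4| < 9·(ε/9) = ε.

δ = min(1, ε/9)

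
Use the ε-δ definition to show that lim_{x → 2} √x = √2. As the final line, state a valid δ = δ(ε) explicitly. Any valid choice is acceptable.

δ = min(2, √2·ε)

Suppose ε > 0. We want δ > 0 such that 0 < |x − 2| < δ implies |√x − √2| < ε.
Rationalise: √x − √2 = (x − 2)/(√x + √2), so |√x − √2| = |x − 2|/(√x + √2).
Restrict δ ≤ 2 so that |x − 2| < 2 forces x > 0, and then √x + √2 > √2.
Hence |√x − √2| < |x − 2|/√2, which is < ε once |x − 2| < √2·ε.
Take δ = min(2, √2·ε). If 0 < |x − 2| < δ then x > 0 and |√x − √2| < |x − 2|/√2 < ε.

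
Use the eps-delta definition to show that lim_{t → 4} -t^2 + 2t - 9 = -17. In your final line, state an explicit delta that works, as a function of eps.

Suppose eps > 0. We want delta > 0 such that 0 < |t − 4| < delta implies |(-t^2 + 2t - 9) + 17| < eps.
(-t^2 + 2t - 9) + 17 = -t^2 + 2t + 8 = (t − 4)(-t - 2).
So |(-t^2 + 2t - 9) + 17| = |t − 4|·|-t - 2|.
Require delta ≤ 2. Then |t − 4| < 2 gives |t| < 6, and by the triangle inequality |-t - 2| ≤ 6 + 2 = 8.
Hence |(-t^2 + 2t - 9) + 17| ≤ 8|t − 4| < eps provided |t − 4| < eps/8.
Take delta = min(2, eps/8). Then 0 < |t − 4| < delta gives both |t − 4| < 2 and |t − 4| < eps/8, so |(-t^2 + 2t - 9) + 17| < eps.

delta = min(2, eps/8)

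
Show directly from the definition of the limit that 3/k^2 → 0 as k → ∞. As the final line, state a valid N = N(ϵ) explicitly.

Fix ϵ > 0. For k ≥ 1, |3/k^2 − 0| = 3/k^2.
3/k^2 < ϵ ⇔ k^2 > 3/ϵ ⇔ k > (3/ϵ)^{1/2}.
Take N = (3/ϵ)^{1/2}. Then k > N implies 3/k^2 < ϵ.

N = (3/ϵ)^{1/2}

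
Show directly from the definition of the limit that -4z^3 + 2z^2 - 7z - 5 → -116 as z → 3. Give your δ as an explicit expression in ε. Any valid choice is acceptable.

Suppose ε > 0. We want δ > 0 such that 0 < |z − 3| < δ implies |(-4z^3 + 2z^2 - 7z - 5) + 116| < ε.
(-4z^3 + 2z^2 - 7z - 5) + 116 = -4z^3 + 2z^2 - 7z + 111 = (z − 3)(-4z^2 - 10z - 37).
So |(-4z^3 + 2z^2 - 7z - 5) + 116| = |z − 3|·|-4z^2 - 10z - 37|.
Require δ ≤ 2. Then |z − 3| < 2 gives |z| < 5, and by the triangle inequality |-4z^2 - 10z - 37| ≤ 4·5^2 + 10·5 + 37 = 187.
Hence |(-4z^3 + 2z^2 - 7z - 5) + 116| ≤ 187|z − 3| < ε provided |z − 3| < ε/187.
Choosing δ = min(2, ε/187) ensures both conditions, hence |(-4z^3 + 2z^2 - 7z - 5) + 116| < ε.

δ = min(2, ε/187)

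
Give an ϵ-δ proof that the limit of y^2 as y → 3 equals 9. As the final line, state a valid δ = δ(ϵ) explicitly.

δ = min(1, ϵ/7)

Let ϵ > 0 be given. We seek δ > 0 with 0 < |y − 3| < δ ⇒ |y^2 − 9| < ϵ.
Factor: y^2 − 9 = (y − 3)(y + 3), so |y^2 − 9| = |y − 3|·|y + 3|.
Impose δ ≤ 1 so that |y| < 4; then |y + 3| ≤ 7.
Hence |y^2 − 9| ≤ 7|y − 3|, which is < ϵ once |y − 3| < ϵ/7.
Take δ = min(1, ϵ/7). If 0 < |y − 3| < δ then both bounds hold and |y^2 − 9| ≤ 7|y − 3| < 7·(ϵ/7) = ϵ.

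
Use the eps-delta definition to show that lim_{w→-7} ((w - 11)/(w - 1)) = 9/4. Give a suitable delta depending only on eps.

delta = min(4, (16/5)eps)

Suppose eps > 0. We want delta > 0 with 0 < |w + 7| < delta ⇒ |(w - 11)/(w - 1) − (9/4)| < eps.
Combining over a common denominator, (w - 11)/(w - 1) − (9/4) = [(w - 11)·(-8) − (-18)·(w - 1)] / [(-8)·(w - 1)] = 10(w + 7) / ((-8)(w - 1)).
So |(w - 11)/(w - 1) − (9/4)| = 10|w + 7| / (8·|w − 1|).
Restrict delta ≤ 4. Then |w + 7| < 4 gives |w − 1| = |(w + 7) + (-8)| ≥ 8 − 4 = 4.
Hence |(w - 11)/(w - 1) − (9/4)| < 10|w + 7|/(8·4) = (5/16)|w + 7|, which is < eps once |w + 7| < (16/5)eps.
Take delta = min(4, (16/5)eps). Then 0 < |w + 7| < delta forces both bounds, so |(w - 11)/(w - 1) − (9/4)| < eps.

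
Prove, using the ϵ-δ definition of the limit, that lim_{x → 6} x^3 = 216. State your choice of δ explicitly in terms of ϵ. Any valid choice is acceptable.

δ = min(1, ϵ/127)

Fix ϵ > 0. We seek δ > 0 with 0 < |x − 6| < δ ⇒ |x^3 − 216| < ϵ.
Factor: x^3 − 216 = (x − 6)(x^2 + 6x + 36), so |x^3 − 216| = |x − 6|·|x^2 + 6x + 36|.
Impose δ ≤ 1 so that |x| < 7; then |x^2 + 6x + 36| ≤ 127.
Hence |x^3 − 216| ≤ 127|x − 6|, which is < ϵ once |x − 6| < ϵ/127.
Take δ = min(1, ϵ/127). If 0 < |x − 6| < δ then both bounds hold and |x^3 − 216| ≤ 127|x − 6| < 127·(ϵ/127) = ϵ.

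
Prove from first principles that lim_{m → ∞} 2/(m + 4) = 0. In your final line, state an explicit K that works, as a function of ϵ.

K = 2/ϵ

Let ϵ > 0 be given. For m ≥ 1, |2/(m + 4) − 0| = 2/(m + 4) ≤ 2/m.
We need 2/m < ϵ, i.e. m > 2/ϵ.
Take K = 2/ϵ. If m > K then |2/(m + 4)| ≤ 2/m < ϵ.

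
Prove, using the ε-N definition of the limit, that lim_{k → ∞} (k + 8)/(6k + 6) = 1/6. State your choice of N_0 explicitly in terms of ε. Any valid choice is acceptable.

Suppose ε > 0. For k ≥ 1, |(k + 8)/(6k + 6) − (1/6)| = |42|/(6(6k + 6)) = 42/(6(6k + 6)).
Since 6k + 6 ≥ 6k for k ≥ 1, this is ≤ 42/(6·6k) = (7/6)/k.
So |(k + 8)/(6k + 6) − (1/6)| < ε whenever k > (7/6)/ε.
Take N_0 = (7/6)/ε. If k > N_0 then |(k + 8)/(6k + 6) − (1/6)| ≤ (7/6)/k < ε.

N_0 = (7/6)/ε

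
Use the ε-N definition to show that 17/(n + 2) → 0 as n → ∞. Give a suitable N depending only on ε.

N = 17/ε

Let ε > 0 be given. For n ≥ 1, |17/(n + 2) − 0| = 17/(n + 2) ≤ 17/n.
We need 17/n < ε, i.e. n > 17/ε.
Take N = 17/ε. If n > N then |17/(n + 2)| ≤ 17/n < ε.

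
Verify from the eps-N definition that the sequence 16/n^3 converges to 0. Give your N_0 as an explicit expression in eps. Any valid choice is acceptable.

N_0 = (16/eps)^{1/3}

Let eps > 0. For n ≥ 1, |16/n^3 − 0| = 16/n^3.
16/n^3 < eps ⇔ n^3 > 16/eps ⇔ n > (16/eps)^{1/3}.
Take N_0 = (16/eps)^{1/3}. Then n > N_0 implies 16/n^3 < eps.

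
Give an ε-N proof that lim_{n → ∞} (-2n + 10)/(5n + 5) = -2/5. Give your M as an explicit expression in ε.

Let ε > 0 be given. For n ≥ 1, |(-2n + 10)/(5n + 5) + 2/5| = |60|/(5(5n + 5)) = 60/(5(5n + 5)).
Since 5n + 5 ≥ 5n for n ≥ 1, this is ≤ 60/(5·5n) = (12/5)/n.
So |(-2n + 10)/(5n + 5) + 2/5| < ε whenever n > (12/5)/ε.
Take M = (12/5)/ε. If n > M then |(-2n + 10)/(5n + 5) + 2/5| ≤ (12/5)/n < ε.

M = (12/5)/ε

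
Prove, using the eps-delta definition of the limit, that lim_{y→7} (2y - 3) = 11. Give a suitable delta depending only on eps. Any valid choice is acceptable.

delta = eps/2

Let eps > 0 be given. We need delta > 0 so that 0 < |y − 7| < delta implies |(2y - 3) − 11| < eps.
Since (2y - 3) − 11 = 2(y − 7), we have |(2y - 3) − 11| = 2|y − 7|.
So 2|y − 7| < eps exactly when |y − 7| < eps/2.
Choosing delta = eps/2 gives |(2y - 3) − 11| = 2|y − 7| < eps whenever |y − 7| < delta.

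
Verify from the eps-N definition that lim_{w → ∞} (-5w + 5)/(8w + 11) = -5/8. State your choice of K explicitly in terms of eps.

K = (95/64)/eps

Let eps > 0 be given. We seek K > 0 such that w > K implies |(-5w + 5)/(8w + 11) + 5/8| < eps.
(-5w + 5)/(8w + 11) + 5/8 = (8(-5w + 5) − (-5)(8w + 11)) / (8(8w + 11)) = 95/(8(8w + 11)).
For w > 0 we have 8w + 11 > 8w, so |(-5w + 5)/(8w + 11) + 5/8| = 95/(8(8w + 11)) < 95/(8·8w) = (95/64)/w.
Thus |(-5w + 5)/(8w + 11) + 5/8| < eps whenever w > (95/64)/eps.
Take K = (95/64)/eps. If w > K then |(-5w + 5)/(8w + 11) + 5/8| < (95/64)/w < eps.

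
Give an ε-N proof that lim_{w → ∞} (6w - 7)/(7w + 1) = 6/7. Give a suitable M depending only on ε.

Let ε > 0. We seek M > 0 such that w > M implies |(6w - 7)/(7w + 1) − (6/7)| < ε.
(6w - 7)/(7w + 1) − (6/7) = (7(6w - 7) − 6(7w + 1)) / (7(7w + 1)) = -55/(7(7w + 1)).
For w > 0 we have 7w + 1 > 7w, so |(6w - 7)/(7w + 1) − (6/7)| = 55/(7(7w + 1)) < 55/(7·7w) = (55/49)/w.
Thus |(6w - 7)/(7w + 1) − (6/7)| < ε whenever w > (55/49)/ε.
Take M = (55/49)/ε. If w > M then |(6w - 7)/(7w + 1) − (6/7)| < (55/49)/w < ε.

M = (55/49)/ε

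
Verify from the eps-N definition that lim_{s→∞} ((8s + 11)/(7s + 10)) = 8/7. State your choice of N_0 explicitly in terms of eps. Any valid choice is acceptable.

N_0 = (3/49)/eps

Let eps > 0. We seek N_0 > 0 such that s > N_0 implies |(8s + 11)/(7s + 10) − (8/7)| < eps.
(8s + 11)/(7s + 10) − (8/7) = (7(8s + 11) − 8(7s + 10)) / (7(7s + 10)) = -3/(7(7s + 10)).
For s > 0 we have 7s + 10 > 7s, so |(8s + 11)/(7s + 10) − (8/7)| = 3/(7(7s + 10)) < 3/(7·7s) = (3/49)/s.
Thus |(8s + 11)/(7s + 10) − (8/7)| < eps whenever s > (3/49)/eps.
Take N_0 = (3/49)/eps. If s > N_0 then |(8s + 11)/(7s + 10) − (8/7)| < (3/49)/s < eps.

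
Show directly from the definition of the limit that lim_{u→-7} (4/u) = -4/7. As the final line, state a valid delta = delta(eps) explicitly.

delta = min(7/2, (49/8)eps)

Fix eps > 0. We seek delta > 0 such that 0 < |u + 7| < delta implies |4/u + 4/7| < eps.
|4/u + 4/7| = 4·|-7 − u|/(7·|u|) = 4|u + 7|/(7|u|).
Require delta ≤ 7/2 so that |u| > 7 − 7/2 = 7/2, hence 7|u| > 49/2.
Then |4/u + 4/7| < 4|u + 7|/(49/2), which is < eps when |u + 7| < (49/8)eps.
Take delta = min(7/2, (49/8)eps). Then 0 < |u + 7| < delta gives both |u + 7| < 7/2 and |u + 7| < (49/8)eps, so |4/u + 4/7| < eps.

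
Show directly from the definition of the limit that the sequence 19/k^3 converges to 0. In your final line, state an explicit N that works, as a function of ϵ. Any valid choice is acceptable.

Let ϵ > 0. For k ≥ 1, |19/k^3 − 0| = 19/k^3.
19/k^3 < ϵ ⇔ k^3 > 19/ϵ ⇔ k > (19/ϵ)^{1/3}.
Take N = (19/ϵ)^{1/3}. Then k > N implies 19/k^3 < ϵ.

N = (19/ϵ)^{1/3}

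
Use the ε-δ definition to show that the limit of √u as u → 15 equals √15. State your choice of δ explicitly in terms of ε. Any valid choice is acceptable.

δ = min(15, √15·ε)

Fix ε > 0. We want δ > 0 such that 0 < |u − 15| < δ implies |√u − √15| < ε.
Multiplying by the conjugate, |√u − √15| = |u − 15|/(√u + √15).
Restrict δ ≤ 15 so that |u − 15| < 15 forces u > 0, and then √u + √15 > √15.
Hence |√u − √15| < |u − 15|/√15, which is < ε once |u − 15| < √15·ε.
Take δ = min(15, √15·ε). If 0 < |u − 15| < δ then u > 0 and |√u − √15| < |u − 15|/√15 < ε.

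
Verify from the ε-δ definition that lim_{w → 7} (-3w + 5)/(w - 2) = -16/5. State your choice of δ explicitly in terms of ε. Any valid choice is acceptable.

Let ε > 0. We want δ > 0 with 0 < |w − 7| < δ ⇒ |(-3w + 5)/(w - 2) + 16/5| < ε.
Combining over a common denominator, (-3w + 5)/(w - 2) + 16/5 = [(-3w + 5)·5 − (-16)·(w - 2)] / [5·(w - 2)] = 1(w − 7) / (5(w - 2)).
So |(-3w + 5)/(w - 2) + 16/5| = |w − 7| / (5·|w − 2|).
Require δ ≤ 5/2, so |w − 2| ≥ |5| − |w − 7| > 5 − 5/2 = 5/2.
Hence |(-3w + 5)/(w - 2) + 16/5| < |w − 7|/(5·(5/2)) = (2/25)|w − 7|, which is < ε once |w − 7| < (25/2)ε.
Take δ = min(5/2, (25/2)ε). Then 0 < |w − 7| < δ forces both bounds, so |(-3w + 5)/(w - 2) + 16/5| < ε.

δ = min(5/2, (25/2)ε)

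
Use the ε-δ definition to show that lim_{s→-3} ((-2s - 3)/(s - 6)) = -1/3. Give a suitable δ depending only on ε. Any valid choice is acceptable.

Let ε > 0. We want δ > 0 with 0 < |s + 3| < δ ⇒ |(-2s - 3)/(s - 6) + 1/3| < ε.
Combining over a common denominator, (-2s - 3)/(s - 6) + 1/3 = [(-2s - 3)·(-9) − 3·(s - 6)] / [(-9)·(s - 6)] = 15(s + 3) / ((-9)(s - 6)).
So |(-2s - 3)/(s - 6) + 1/3| = 15|s + 3| / (9·|s − 6|).
Require δ ≤ 9/2, so |s − 6| ≥ |-9| − |s + 3| > 9 − 9/2 = 9/2.
Hence |(-2s - 3)/(s - 6) + 1/3| < 15|s + 3|/(9·(9/2)) = (10/27)|s + 3|, which is < ε once |s + 3| < (27/10)ε.
Take δ = min(9/2, (27/10)ε). Then 0 < |s + 3| < δ forces both bounds, so |(-2s - 3)/(s - 6) + 1/3| < ε.

δ = min(9/2, (27/10)ε)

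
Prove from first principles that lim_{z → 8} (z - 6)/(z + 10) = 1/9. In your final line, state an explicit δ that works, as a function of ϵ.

Let ϵ > 0 be given. We want δ > 0 with 0 < |z − 8| < δ ⇒ |(z - 6)/(z + 10) − (1/9)| < ϵ.
Combining over a common denominator, (z - 6)/(z + 10) − (1/9) = [(z - 6)·18 − 2·(z + 10)] / [18·(z + 10)] = 16(z − 8) / (18(z + 10)).
So |(z - 6)/(z + 10) − (1/9)| = 16|z − 8| / (18·|z + 10|).
Restrict δ ≤ 9. Then |z − 8| < 9 gives |z + 10| = |(z − 8) + 18| ≥ 18 − 9 = 9.
Hence |(z - 6)/(z + 10) − (1/9)| < 16|z − 8|/(18·9) = (8/81)|z − 8|, which is < ϵ once |z − 8| < (81/8)ϵ.
Take δ = min(9, (81/8)ϵ). Then 0 < |z − 8| < δ forces both bounds, so |(z - 6)/(z + 10) − (1/9)| < ϵ.

δ = min(9, (81/8)ϵ)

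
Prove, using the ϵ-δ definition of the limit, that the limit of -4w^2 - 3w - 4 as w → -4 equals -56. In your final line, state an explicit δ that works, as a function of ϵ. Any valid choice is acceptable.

Let ϵ > 0. We want δ > 0 such that 0 < |w + 4| < δ implies |(-4w^2 - 3w - 4) + 56| < ϵ.
(-4w^2 - 3w - 4) + 56 = -4w^2 - 3w + 52 = (w + 4)(-4w + 13).
So |(-4w^2 - 3w - 4) + 56| = |w + 4|·|-4w + 13|.
Assume first that |w + 4| < 2, so |w| < 6. Then |-4w + 13| ≤ 4·6 + 13 = 37.
Hence |(-4w^2 - 3w - 4) + 56| ≤ 37|w + 4| < ϵ provided |w + 4| < ϵ/37.
Choosing δ = min(2, ϵ/37) ensures both conditions, hence |(-4w^2 - 3w - 4) + 56| < ϵ.

δ = min(2, ϵ/37)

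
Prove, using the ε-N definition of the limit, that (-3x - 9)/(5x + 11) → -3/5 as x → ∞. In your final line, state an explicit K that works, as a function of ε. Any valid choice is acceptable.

K = (12/25)/ε

Fix ε > 0. We seek K > 0 such that x > K implies |(-3x - 9)/(5x + 11) + 3/5| < ε.
(-3x - 9)/(5x + 11) + 3/5 = (5(-3x - 9) − (-3)(5x + 11)) / (5(5x + 11)) = -12/(5(5x + 11)).
For x > 0 we have 5x + 11 > 5x, so |(-3x - 9)/(5x + 11) + 3/5| = 12/(5(5x + 11)) < 12/(5·5x) = (12/25)/x.
Thus |(-3x - 9)/(5x + 11) + 3/5| < ε whenever x > (12/25)/ε.
Take K = (12/25)/ε. If x > K then |(-3x - 9)/(5x + 11) + 3/5| < (12/25)/x < ε.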